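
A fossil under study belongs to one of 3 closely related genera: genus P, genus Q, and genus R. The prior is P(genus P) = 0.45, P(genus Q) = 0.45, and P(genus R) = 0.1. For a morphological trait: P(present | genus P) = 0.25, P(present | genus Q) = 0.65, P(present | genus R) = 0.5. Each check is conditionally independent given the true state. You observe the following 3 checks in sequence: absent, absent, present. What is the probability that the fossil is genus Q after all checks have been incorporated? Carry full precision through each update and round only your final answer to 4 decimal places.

0.3210

After 'absent': normaliser = 0.75·0.4500 + 0.35·0.4500 + 0.5·0.1000; P(genus P) ≈ 0.6193, P(genus Q) ≈ 0.2890, P(genus R) ≈ 0.0917
After 'absent': normaliser = 0.75·0.6193 + 0.35·0.2890 + 0.5·0.0917; P(genus P) ≈ 0.7596, P(genus Q) ≈ 0.1654, P(genus R) ≈ 0.0750
After 'present': normaliser = 0.25·0.7596 + 0.65·0.1654 + 0.5·0.0750; P(genus P) ≈ 0.5670, P(genus Q) ≈ 0.3210, P(genus R) ≈ 0.1120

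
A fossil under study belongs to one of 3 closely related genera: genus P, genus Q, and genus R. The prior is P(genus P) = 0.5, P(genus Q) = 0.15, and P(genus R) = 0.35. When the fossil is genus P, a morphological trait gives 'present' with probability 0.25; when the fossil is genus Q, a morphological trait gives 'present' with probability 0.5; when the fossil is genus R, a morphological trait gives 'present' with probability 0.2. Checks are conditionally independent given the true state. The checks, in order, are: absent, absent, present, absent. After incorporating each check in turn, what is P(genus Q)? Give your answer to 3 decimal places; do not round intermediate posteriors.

Each posterior becomes the prior for the next update.
After 'absent': normaliser = 0.75·0.5000 + 0.5·0.1500 + 0.8·0.3500; P(genus P) ≈ 0.5137, P(genus Q) ≈ 0.1027, P(genus R) ≈ 0.3836
After 'absent': normaliser = 0.75·0.5137 + 0.5·0.1027 + 0.8·0.3836; P(genus P) ≈ 0.5182, P(genus Q) ≈ 0.0691, P(genus R) ≈ 0.4127
After 'present': normaliser = 0.25·0.5182 + 0.5·0.0691 + 0.2·0.4127; P(genus P) ≈ 0.5253, P(genus Q) ≈ 0.1401, P(genus R) ≈ 0.3347
After 'absent': normaliser = 0.75·0.5253 + 0.5·0.1401 + 0.8·0.3347; P(genus P) ≈ 0.5384, P(genus Q) ≈ 0.0957, P(genus R) ≈ 0.3659

0.096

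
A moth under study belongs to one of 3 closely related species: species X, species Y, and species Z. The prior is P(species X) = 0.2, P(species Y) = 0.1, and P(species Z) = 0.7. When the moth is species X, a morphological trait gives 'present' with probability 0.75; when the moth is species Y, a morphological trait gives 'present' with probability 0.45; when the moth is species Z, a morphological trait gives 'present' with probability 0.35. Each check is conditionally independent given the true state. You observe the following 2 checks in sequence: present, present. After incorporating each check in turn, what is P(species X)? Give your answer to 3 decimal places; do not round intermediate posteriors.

After 'present': normaliser = 0.75·0.2000 + 0.45·0.1000 + 0.35·0.7000; P(species X) ≈ 0.3409, P(species Y) ≈ 0.1023, P(species Z) ≈ 0.5568
After 'present': normaliser = 0.75·0.3409 + 0.45·0.1023 + 0.35·0.5568; P(species X) ≈ 0.5149, P(species Y) ≈ 0.0927, P(species Z) ≈ 0.3924

0.515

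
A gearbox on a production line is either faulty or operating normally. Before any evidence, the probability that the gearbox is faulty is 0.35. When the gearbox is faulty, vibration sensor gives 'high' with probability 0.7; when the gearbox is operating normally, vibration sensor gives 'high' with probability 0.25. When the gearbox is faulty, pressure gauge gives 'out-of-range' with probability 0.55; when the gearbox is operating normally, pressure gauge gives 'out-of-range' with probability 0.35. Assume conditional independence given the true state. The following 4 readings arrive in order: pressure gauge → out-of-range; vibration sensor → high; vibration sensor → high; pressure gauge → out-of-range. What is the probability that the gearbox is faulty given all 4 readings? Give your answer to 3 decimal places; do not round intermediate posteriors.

0.912

Apply Bayes' rule sequentially, carrying P(faulty) forward.
After pressure gauge='out-of-range': P(faulty) = 0.55·0.3500 / (0.55·0.3500 + 0.35·0.6500) ≈ 0.4583
After vibration sensor='high': P(faulty) = 0.7·0.4583 / (0.7·0.4583 + 0.25·0.5417) ≈ 0.7032
After vibration sensor='high': P(faulty) = 0.7·0.7032 / (0.7·0.7032 + 0.25·0.2968) ≈ 0.8690
After pressure gauge='out-of-range': P(faulty) = 0.55·0.8690 / (0.55·0.8690 + 0.35·0.1310) ≈ 0.9125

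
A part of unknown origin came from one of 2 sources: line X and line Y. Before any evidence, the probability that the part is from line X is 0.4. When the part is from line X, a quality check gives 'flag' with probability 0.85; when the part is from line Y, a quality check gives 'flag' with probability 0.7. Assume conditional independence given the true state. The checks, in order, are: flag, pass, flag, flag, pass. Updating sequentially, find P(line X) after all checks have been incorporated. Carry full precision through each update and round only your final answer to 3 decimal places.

Each posterior becomes the prior for the next update.
After 'flag': P(line X) = 0.85·0.4000 / (0.85·0.4000 + 0.7·0.6000) ≈ 0.4474
After 'pass': P(line X) = 0.15·0.4474 / (0.15·0.4474 + 0.3·0.5526) ≈ 0.2881
After 'flag': P(line X) = 0.85·0.2881 / (0.85·0.2881 + 0.7·0.7119) ≈ 0.3295
After 'flag': P(line X) = 0.85·0.3295 / (0.85·0.3295 + 0.7·0.6705) ≈ 0.3738
After 'pass': P(line X) = 0.15·0.3738 / (0.15·0.3738 + 0.3·0.6262) ≈ 0.2298

0.230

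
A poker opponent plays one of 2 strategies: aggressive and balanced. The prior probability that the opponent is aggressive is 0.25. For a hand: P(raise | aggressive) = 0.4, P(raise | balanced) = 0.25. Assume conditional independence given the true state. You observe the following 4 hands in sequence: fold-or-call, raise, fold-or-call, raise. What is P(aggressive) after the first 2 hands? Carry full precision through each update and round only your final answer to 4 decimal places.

Each posterior becomes the prior for the next update.
After 'fold-or-call': P(aggressive) = 0.6·0.2500 / (0.6·0.2500 + 0.75·0.7500) ≈ 0.2105
After 'raise': P(aggressive) = 0.4·0.2105 / (0.4·0.2105 + 0.25·0.7895) ≈ 0.2991

0.2991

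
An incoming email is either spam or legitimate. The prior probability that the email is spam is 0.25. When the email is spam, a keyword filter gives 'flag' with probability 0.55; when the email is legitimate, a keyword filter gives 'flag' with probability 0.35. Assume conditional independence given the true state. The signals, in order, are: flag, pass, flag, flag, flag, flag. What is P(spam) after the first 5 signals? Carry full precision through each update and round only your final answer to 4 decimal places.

After 'flag': P(spam) = 0.55·0.2500 / (0.55·0.2500 + 0.35·0.7500) ≈ 0.3438
After 'pass': P(spam) = 0.45·0.3438 / (0.45·0.3438 + 0.65·0.6562) ≈ 0.2661
After 'flag': P(spam) = 0.55·0.2661 / (0.55·0.2661 + 0.35·0.7339) ≈ 0.3630
After 'flag': P(spam) = 0.55·0.3630 / (0.55·0.3630 + 0.35·0.6370) ≈ 0.4724
After 'flag': P(spam) = 0.55·0.4724 / (0.55·0.4724 + 0.35·0.5276) ≈ 0.5846

0.5846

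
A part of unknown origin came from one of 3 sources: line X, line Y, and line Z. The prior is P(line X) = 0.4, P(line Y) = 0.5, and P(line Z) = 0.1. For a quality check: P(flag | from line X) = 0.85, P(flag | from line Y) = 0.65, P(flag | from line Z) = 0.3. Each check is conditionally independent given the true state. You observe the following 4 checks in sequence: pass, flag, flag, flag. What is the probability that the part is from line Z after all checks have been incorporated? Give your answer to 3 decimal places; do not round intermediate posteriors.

0.022

After 'pass': normaliser = 0.15·0.4000 + 0.35·0.5000 + 0.7·0.1000; P(line X) ≈ 0.1967, P(line Y) ≈ 0.5738, P(line Z) ≈ 0.2295
After 'flag': normaliser = 0.85·0.1967 + 0.65·0.5738 + 0.3·0.2295; P(line X) ≈ 0.2746, P(line Y) ≈ 0.6124, P(line Z) ≈ 0.1131
After 'flag': normaliser = 0.85·0.2746 + 0.65·0.6124 + 0.3·0.1131; P(line X) ≈ 0.3508, P(line Y) ≈ 0.5983, P(line Z) ≈ 0.0510
After 'flag': normaliser = 0.85·0.3508 + 0.65·0.5983 + 0.3·0.0510; P(line X) ≈ 0.4245, P(line Y) ≈ 0.5537, P(line Z) ≈ 0.0218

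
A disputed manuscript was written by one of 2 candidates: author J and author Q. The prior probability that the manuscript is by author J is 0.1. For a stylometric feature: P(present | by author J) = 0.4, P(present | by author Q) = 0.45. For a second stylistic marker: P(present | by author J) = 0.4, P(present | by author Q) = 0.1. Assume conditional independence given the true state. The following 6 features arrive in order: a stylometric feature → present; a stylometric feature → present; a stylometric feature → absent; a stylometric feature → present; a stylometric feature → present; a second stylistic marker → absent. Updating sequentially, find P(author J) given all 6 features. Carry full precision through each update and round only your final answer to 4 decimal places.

0.0480

After a stylometric feature='present': P(author J) = 0.4·0.1000 / (0.4·0.1000 + 0.45·0.9000) ≈ 0.0899
After a stylometric feature='present': P(author J) = 0.4·0.0899 / (0.4·0.0899 + 0.45·0.9101) ≈ 0.0807
After a stylometric feature='absent': P(author J) = 0.6·0.0807 / (0.6·0.0807 + 0.55·0.9193) ≈ 0.0874
After a stylometric feature='present': P(author J) = 0.4·0.0874 / (0.4·0.0874 + 0.45·0.9126) ≈ 0.0785
After a stylometric feature='present': P(author J) = 0.4·0.0785 / (0.4·0.0785 + 0.45·0.9215) ≈ 0.0703
After a second stylistic marker='absent': P(author J) = 0.6·0.0703 / (0.6·0.0703 + 0.9·0.9297) ≈ 0.0480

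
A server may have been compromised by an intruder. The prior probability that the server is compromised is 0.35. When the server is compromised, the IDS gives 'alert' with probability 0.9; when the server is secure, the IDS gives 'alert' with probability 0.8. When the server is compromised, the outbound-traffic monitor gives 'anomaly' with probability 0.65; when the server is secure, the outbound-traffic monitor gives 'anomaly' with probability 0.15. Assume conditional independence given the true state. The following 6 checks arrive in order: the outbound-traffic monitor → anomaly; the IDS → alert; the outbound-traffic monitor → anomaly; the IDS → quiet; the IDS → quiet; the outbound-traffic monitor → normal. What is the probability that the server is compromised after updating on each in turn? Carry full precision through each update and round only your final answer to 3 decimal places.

After the outbound-traffic monitor='anomaly': P(compromised) = 0.65·0.3500 / (0.65·0.3500 + 0.15·0.6500) ≈ 0.7000
After the IDS='alert': P(compromised) = 0.9·0.7000 / (0.9·0.7000 + 0.8·0.3000) ≈ 0.7241
After the outbound-traffic monitor='anomaly': P(compromised) = 0.65·0.7241 / (0.65·0.7241 + 0.15·0.2759) ≈ 0.9192
After the IDS='quiet': P(compromised) = 0.1·0.9192 / (0.1·0.9192 + 0.2·0.0808) ≈ 0.8505
After the IDS='quiet': P(compromised) = 0.1·0.8505 / (0.1·0.8505 + 0.2·0.1495) ≈ 0.7398
After the outbound-traffic monitor='normal': P(compromised) = 0.35·0.7398 / (0.35·0.7398 + 0.85·0.2602) ≈ 0.5394

0.539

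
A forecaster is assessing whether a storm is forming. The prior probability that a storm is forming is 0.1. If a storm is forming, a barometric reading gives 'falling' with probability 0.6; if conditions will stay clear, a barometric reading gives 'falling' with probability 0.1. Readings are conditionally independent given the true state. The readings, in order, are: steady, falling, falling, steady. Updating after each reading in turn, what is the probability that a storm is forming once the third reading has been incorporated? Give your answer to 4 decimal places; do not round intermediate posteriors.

After 'steady': P(storm) = 0.4·0.1000 / (0.4·0.1000 + 0.9·0.9000) ≈ 0.0471
After 'falling': P(storm) = 0.6·0.0471 / (0.6·0.0471 + 0.1·0.9529) ≈ 0.2286
After 'falling': P(storm) = 0.6·0.2286 / (0.6·0.2286 + 0.1·0.7714) ≈ 0.6400

0.6400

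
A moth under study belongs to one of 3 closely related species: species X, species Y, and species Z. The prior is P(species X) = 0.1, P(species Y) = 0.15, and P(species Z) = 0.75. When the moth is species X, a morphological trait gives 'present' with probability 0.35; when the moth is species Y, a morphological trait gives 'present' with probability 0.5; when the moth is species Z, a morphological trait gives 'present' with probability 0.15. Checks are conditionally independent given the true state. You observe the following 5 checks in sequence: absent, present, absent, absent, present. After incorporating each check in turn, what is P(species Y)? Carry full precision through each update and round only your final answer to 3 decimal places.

Each posterior becomes the prior for the next update.
After 'absent': normaliser = 0.65·0.1000 + 0.5·0.1500 + 0.85·0.7500; P(species X) ≈ 0.0836, P(species Y) ≈ 0.0965, P(species Z) ≈ 0.8199
After 'present': normaliser = 0.35·0.0836 + 0.5·0.0965 + 0.15·0.8199; P(species X) ≈ 0.1460, P(species Y) ≈ 0.2406, P(species Z) ≈ 0.6135
After 'absent': normaliser = 0.65·0.1460 + 0.5·0.2406 + 0.85·0.6135; P(species X) ≈ 0.1288, P(species Y) ≈ 0.1633, P(species Z) ≈ 0.7079
After 'absent': normaliser = 0.65·0.1288 + 0.5·0.1633 + 0.85·0.7079; P(species X) ≈ 0.1091, P(species Y) ≈ 0.1064, P(species Z) ≈ 0.7844
After 'present': normaliser = 0.35·0.1091 + 0.5·0.1064 + 0.15·0.7844; P(species X) ≈ 0.1827, P(species Y) ≈ 0.2545, P(species Z) ≈ 0.5628

0.255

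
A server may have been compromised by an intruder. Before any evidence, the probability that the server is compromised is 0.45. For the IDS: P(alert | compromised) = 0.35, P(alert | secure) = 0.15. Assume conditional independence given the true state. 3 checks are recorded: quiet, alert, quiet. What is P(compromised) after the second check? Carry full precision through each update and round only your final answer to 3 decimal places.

Apply Bayes' rule sequentially, carrying P(compromised) forward.
After 'quiet': P(compromised) = 0.65·0.4500 / (0.65·0.4500 + 0.85·0.5500) ≈ 0.3849
After 'alert': P(compromised) = 0.35·0.3849 / (0.35·0.3849 + 0.15·0.6151) ≈ 0.5935

0.593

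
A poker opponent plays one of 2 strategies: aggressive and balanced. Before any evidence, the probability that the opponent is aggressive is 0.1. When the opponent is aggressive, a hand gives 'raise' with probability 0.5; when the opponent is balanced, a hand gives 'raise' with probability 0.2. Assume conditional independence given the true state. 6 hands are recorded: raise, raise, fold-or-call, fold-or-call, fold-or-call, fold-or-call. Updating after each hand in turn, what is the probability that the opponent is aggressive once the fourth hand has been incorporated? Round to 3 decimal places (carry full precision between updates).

After 'raise': P(aggressive) = 0.5·0.1000 / (0.5·0.1000 + 0.2·0.9000) ≈ 0.2174
After 'raise': P(aggressive) = 0.5·0.2174 / (0.5·0.2174 + 0.2·0.7826) ≈ 0.4098
After 'fold-or-call': P(aggressive) = 0.5·0.4098 / (0.5·0.4098 + 0.8·0.5902) ≈ 0.3027
After 'fold-or-call': P(aggressive) = 0.5·0.3027 / (0.5·0.3027 + 0.8·0.6973) ≈ 0.2134

0.213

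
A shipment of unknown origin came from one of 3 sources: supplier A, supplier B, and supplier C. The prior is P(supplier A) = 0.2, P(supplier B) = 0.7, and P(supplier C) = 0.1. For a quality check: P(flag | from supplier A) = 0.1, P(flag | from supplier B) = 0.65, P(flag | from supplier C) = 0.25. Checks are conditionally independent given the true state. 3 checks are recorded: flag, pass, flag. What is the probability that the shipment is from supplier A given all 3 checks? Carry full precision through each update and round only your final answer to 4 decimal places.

After 'flag': normaliser = 0.1·0.2000 + 0.65·0.7000 + 0.25·0.1000; P(supplier A) ≈ 0.0400, P(supplier B) ≈ 0.9100, P(supplier C) ≈ 0.0500
After 'pass': normaliser = 0.9·0.0400 + 0.35·0.9100 + 0.75·0.0500; P(supplier A) ≈ 0.0918, P(supplier B) ≈ 0.8125, P(supplier C) ≈ 0.0957
After 'flag': normaliser = 0.1·0.0918 + 0.65·0.8125 + 0.25·0.0957; P(supplier A) ≈ 0.0164, P(supplier B) ≈ 0.9410, P(supplier C) ≈ 0.0426

0.0164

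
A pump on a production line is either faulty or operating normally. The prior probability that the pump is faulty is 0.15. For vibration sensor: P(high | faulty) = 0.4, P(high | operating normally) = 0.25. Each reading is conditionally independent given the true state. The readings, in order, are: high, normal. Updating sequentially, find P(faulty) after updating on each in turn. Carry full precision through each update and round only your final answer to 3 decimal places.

0.184

Apply Bayes' rule sequentially, carrying P(faulty) forward.
After 'high': P(faulty) = 0.4·0.1500 / (0.4·0.1500 + 0.25·0.8500) ≈ 0.2202
After 'normal': P(faulty) = 0.6·0.2202 / (0.6·0.2202 + 0.75·0.7798) ≈ 0.1843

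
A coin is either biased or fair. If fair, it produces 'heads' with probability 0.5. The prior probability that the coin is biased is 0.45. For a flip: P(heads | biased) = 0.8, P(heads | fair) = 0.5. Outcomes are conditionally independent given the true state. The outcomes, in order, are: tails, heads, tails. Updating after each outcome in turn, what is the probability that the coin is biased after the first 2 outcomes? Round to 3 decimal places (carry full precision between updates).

After 'tails': P(biased) = 0.2·0.4500 / (0.2·0.4500 + 0.5·0.5500) ≈ 0.2466
After 'heads': P(biased) = 0.8·0.2466 / (0.8·0.2466 + 0.5·0.7534) ≈ 0.3437

0.344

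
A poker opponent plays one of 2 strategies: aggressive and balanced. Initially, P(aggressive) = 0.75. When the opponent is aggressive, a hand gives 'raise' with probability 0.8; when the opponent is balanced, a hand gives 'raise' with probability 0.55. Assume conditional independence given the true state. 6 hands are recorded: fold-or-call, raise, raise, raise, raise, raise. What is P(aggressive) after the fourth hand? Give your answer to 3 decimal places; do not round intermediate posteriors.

0.804

After 'fold-or-call': P(aggressive) = 0.2·0.7500 / (0.2·0.7500 + 0.45·0.2500) ≈ 0.5714
After 'raise': P(aggressive) = 0.8·0.5714 / (0.8·0.5714 + 0.55·0.4286) ≈ 0.6598
After 'raise': P(aggressive) = 0.8·0.6598 / (0.8·0.6598 + 0.55·0.3402) ≈ 0.7383
After 'raise': P(aggressive) = 0.8·0.7383 / (0.8·0.7383 + 0.55·0.2617) ≈ 0.8040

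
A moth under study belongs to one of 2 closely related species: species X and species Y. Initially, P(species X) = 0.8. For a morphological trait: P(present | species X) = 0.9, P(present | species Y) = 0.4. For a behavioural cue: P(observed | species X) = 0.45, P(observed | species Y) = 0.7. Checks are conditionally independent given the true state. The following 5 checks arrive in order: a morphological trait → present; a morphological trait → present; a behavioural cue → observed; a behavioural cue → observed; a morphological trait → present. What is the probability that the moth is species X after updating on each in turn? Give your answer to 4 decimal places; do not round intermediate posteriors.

Apply Bayes' rule sequentially, carrying P(species X) forward.
After a morphological trait='present': P(species X) = 0.9·0.8000 / (0.9·0.8000 + 0.4·0.2000) ≈ 0.9000
After a morphological trait='present': P(species X) = 0.9·0.9000 / (0.9·0.9000 + 0.4·0.1000) ≈ 0.9529
After a behavioural cue='observed': P(species X) = 0.45·0.9529 / (0.45·0.9529 + 0.7·0.0471) ≈ 0.9287
After a behavioural cue='observed': P(species X) = 0.45·0.9287 / (0.45·0.9287 + 0.7·0.0713) ≈ 0.8933
After a morphological trait='present': P(species X) = 0.9·0.8933 / (0.9·0.8933 + 0.4·0.1067) ≈ 0.9496

0.9496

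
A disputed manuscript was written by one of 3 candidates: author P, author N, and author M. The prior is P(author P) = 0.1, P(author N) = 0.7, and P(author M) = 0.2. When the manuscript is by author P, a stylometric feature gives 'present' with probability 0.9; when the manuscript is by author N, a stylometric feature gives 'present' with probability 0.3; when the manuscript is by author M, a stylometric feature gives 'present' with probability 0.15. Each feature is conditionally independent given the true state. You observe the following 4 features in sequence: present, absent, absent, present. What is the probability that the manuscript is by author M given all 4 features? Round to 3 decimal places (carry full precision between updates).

0.093

After 'present': normaliser = 0.9·0.1000 + 0.3·0.7000 + 0.15·0.2000; P(author P) ≈ 0.2727, P(author N) ≈ 0.6364, P(author M) ≈ 0.0909
After 'absent': normaliser = 0.1·0.2727 + 0.7·0.6364 + 0.85·0.0909; P(author P) ≈ 0.0496, P(author N) ≈ 0.8099, P(author M) ≈ 0.1405
After 'absent': normaliser = 0.1·0.0496 + 0.7·0.8099 + 0.85·0.1405; P(author P) ≈ 0.0072, P(author N) ≈ 0.8201, P(author M) ≈ 0.1727
After 'present': normaliser = 0.9·0.0072 + 0.3·0.8201 + 0.15·0.1727; P(author P) ≈ 0.0232, P(author N) ≈ 0.8837, P(author M) ≈ 0.0931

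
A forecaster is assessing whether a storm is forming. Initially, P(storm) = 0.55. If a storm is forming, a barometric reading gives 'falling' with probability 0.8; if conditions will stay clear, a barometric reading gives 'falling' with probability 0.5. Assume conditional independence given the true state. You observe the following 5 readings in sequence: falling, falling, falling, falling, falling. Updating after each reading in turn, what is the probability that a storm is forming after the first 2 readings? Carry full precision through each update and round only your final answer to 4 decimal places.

0.7578

After 'falling': P(storm) = 0.8·0.5500 / (0.8·0.5500 + 0.5·0.4500) ≈ 0.6617
After 'falling': P(storm) = 0.8·0.6617 / (0.8·0.6617 + 0.5·0.3383) ≈ 0.7578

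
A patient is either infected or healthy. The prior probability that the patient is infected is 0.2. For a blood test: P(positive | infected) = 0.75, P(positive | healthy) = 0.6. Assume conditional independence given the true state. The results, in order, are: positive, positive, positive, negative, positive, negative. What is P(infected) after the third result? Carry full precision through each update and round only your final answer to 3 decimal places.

Each posterior becomes the prior for the next update.
After 'positive': P(infected) = 0.75·0.2000 / (0.75·0.2000 + 0.6·0.8000) ≈ 0.2381
After 'positive': P(infected) = 0.75·0.2381 / (0.75·0.2381 + 0.6·0.7619) ≈ 0.2809
After 'positive': P(infected) = 0.75·0.2809 / (0.75·0.2809 + 0.6·0.7191) ≈ 0.3281

0.328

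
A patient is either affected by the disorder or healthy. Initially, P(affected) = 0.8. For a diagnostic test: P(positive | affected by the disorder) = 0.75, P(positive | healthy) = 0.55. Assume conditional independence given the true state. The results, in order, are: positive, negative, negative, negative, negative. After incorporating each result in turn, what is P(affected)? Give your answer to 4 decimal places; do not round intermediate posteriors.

After 'positive': P(affected) = 0.75·0.8000 / (0.75·0.8000 + 0.55·0.2000) ≈ 0.8451
After 'negative': P(affected) = 0.25·0.8451 / (0.25·0.8451 + 0.45·0.1549) ≈ 0.7519
After 'negative': P(affected) = 0.25·0.7519 / (0.25·0.7519 + 0.45·0.2481) ≈ 0.6274
After 'negative': P(affected) = 0.25·0.6274 / (0.25·0.6274 + 0.45·0.3726) ≈ 0.4833
After 'negative': P(affected) = 0.25·0.4833 / (0.25·0.4833 + 0.45·0.5167) ≈ 0.3419

0.3419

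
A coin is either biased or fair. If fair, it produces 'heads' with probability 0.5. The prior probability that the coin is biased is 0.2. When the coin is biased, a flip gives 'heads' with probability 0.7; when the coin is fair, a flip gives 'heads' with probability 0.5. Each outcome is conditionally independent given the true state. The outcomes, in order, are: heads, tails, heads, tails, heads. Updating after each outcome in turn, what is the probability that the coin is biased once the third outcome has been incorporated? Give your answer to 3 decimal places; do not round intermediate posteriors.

0.227

After 'heads': P(biased) = 0.7·0.2000 / (0.7·0.2000 + 0.5·0.8000) ≈ 0.2593
After 'tails': P(biased) = 0.3·0.2593 / (0.3·0.2593 + 0.5·0.7407) ≈ 0.1736
After 'heads': P(biased) = 0.7·0.1736 / (0.7·0.1736 + 0.5·0.8264) ≈ 0.2272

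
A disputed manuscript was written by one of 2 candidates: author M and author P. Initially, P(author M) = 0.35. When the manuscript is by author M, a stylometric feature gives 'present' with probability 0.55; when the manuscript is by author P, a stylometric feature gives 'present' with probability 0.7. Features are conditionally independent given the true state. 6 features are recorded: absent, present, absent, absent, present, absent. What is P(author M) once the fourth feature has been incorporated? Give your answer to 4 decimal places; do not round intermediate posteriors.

After 'absent': P(author M) = 0.45·0.3500 / (0.45·0.3500 + 0.3·0.6500) ≈ 0.4468
After 'present': P(author M) = 0.55·0.4468 / (0.55·0.4468 + 0.7·0.5532) ≈ 0.3882
After 'absent': P(author M) = 0.45·0.3882 / (0.45·0.3882 + 0.3·0.6118) ≈ 0.4877
After 'absent': P(author M) = 0.45·0.4877 / (0.45·0.4877 + 0.3·0.5123) ≈ 0.5881

0.5881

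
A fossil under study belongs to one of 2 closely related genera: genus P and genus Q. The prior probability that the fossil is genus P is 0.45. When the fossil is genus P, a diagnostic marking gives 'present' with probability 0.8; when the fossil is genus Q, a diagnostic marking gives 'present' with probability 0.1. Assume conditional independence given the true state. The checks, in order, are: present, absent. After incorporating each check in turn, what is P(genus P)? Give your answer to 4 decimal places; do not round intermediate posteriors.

0.5926

Apply Bayes' rule sequentially, carrying P(genus P) forward.
After 'present': P(genus P) = 0.8·0.4500 / (0.8·0.4500 + 0.1·0.5500) ≈ 0.8675
After 'absent': P(genus P) = 0.2·0.8675 / (0.2·0.8675 + 0.9·0.1325) ≈ 0.5926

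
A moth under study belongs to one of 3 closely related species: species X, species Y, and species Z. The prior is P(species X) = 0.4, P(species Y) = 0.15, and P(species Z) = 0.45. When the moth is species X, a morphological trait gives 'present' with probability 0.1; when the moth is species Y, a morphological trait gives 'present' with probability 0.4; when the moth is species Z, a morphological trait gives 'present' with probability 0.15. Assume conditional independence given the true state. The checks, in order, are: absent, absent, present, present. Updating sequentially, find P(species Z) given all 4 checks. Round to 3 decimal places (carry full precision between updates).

0.381

After 'absent': normaliser = 0.9·0.4000 + 0.6·0.1500 + 0.85·0.4500; P(species X) ≈ 0.4324, P(species Y) ≈ 0.1081, P(species Z) ≈ 0.4595
After 'absent': normaliser = 0.9·0.4324 + 0.6·0.1081 + 0.85·0.4595; P(species X) ≈ 0.4608, P(species Y) ≈ 0.0768, P(species Z) ≈ 0.4624
After 'present': normaliser = 0.1·0.4608 + 0.4·0.0768 + 0.15·0.4624; P(species X) ≈ 0.3153, P(species Y) ≈ 0.2102, P(species Z) ≈ 0.4745
After 'present': normaliser = 0.1·0.3153 + 0.4·0.2102 + 0.15·0.4745; P(species X) ≈ 0.1688, P(species Y) ≈ 0.4501, P(species Z) ≈ 0.3811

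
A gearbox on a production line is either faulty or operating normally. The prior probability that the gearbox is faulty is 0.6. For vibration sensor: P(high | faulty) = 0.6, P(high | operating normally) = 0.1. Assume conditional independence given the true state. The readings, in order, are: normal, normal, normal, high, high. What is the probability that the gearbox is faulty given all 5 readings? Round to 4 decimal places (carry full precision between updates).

0.8258

After 'normal': P(faulty) = 0.4·0.6000 / (0.4·0.6000 + 0.9·0.4000) ≈ 0.4000
After 'normal': P(faulty) = 0.4·0.4000 / (0.4·0.4000 + 0.9·0.6000) ≈ 0.2286
After 'normal': P(faulty) = 0.4·0.2286 / (0.4·0.2286 + 0.9·0.7714) ≈ 0.1164
After 'high': P(faulty) = 0.6·0.1164 / (0.6·0.1164 + 0.1·0.8836) ≈ 0.4414
After 'high': P(faulty) = 0.6·0.4414 / (0.6·0.4414 + 0.1·0.5586) ≈ 0.8258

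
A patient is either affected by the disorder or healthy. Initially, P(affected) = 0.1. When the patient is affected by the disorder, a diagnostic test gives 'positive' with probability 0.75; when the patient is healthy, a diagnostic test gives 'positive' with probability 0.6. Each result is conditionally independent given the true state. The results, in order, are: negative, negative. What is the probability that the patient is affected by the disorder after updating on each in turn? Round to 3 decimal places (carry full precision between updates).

After 'negative': P(affected) = 0.25·0.1000 / (0.25·0.1000 + 0.4·0.9000) ≈ 0.0649
After 'negative': P(affected) = 0.25·0.0649 / (0.25·0.0649 + 0.4·0.9351) ≈ 0.0416

0.042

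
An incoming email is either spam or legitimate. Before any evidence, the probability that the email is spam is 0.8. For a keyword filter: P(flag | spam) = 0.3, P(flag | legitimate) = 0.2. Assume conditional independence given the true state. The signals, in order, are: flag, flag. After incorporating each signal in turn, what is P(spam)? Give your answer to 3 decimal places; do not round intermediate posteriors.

After 'flag': P(spam) = 0.3·0.8000 / (0.3·0.8000 + 0.2·0.2000) ≈ 0.8571
After 'flag': P(spam) = 0.3·0.8571 / (0.3·0.8571 + 0.2·0.1429) ≈ 0.9000

0.900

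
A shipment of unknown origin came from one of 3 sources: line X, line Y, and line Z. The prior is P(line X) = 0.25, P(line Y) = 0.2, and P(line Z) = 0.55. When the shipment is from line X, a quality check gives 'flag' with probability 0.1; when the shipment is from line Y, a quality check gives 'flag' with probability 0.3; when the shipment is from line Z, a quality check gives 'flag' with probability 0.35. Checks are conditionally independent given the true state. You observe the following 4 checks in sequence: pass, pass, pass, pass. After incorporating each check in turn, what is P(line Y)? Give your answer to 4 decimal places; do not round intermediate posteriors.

After 'pass': normaliser = 0.9·0.2500 + 0.7·0.2000 + 0.65·0.5500; P(line X) ≈ 0.3114, P(line Y) ≈ 0.1938, P(line Z) ≈ 0.4948
After 'pass': normaliser = 0.9·0.3114 + 0.7·0.1938 + 0.65·0.4948; P(line X) ≈ 0.3800, P(line Y) ≈ 0.1839, P(line Z) ≈ 0.4361
After 'pass': normaliser = 0.9·0.3800 + 0.7·0.1839 + 0.65·0.4361; P(line X) ≈ 0.4535, P(line Y) ≈ 0.1707, P(line Z) ≈ 0.3758
After 'pass': normaliser = 0.9·0.4535 + 0.7·0.1707 + 0.65·0.3758; P(line X) ≈ 0.5287, P(line Y) ≈ 0.1548, P(line Z) ≈ 0.3165

0.1548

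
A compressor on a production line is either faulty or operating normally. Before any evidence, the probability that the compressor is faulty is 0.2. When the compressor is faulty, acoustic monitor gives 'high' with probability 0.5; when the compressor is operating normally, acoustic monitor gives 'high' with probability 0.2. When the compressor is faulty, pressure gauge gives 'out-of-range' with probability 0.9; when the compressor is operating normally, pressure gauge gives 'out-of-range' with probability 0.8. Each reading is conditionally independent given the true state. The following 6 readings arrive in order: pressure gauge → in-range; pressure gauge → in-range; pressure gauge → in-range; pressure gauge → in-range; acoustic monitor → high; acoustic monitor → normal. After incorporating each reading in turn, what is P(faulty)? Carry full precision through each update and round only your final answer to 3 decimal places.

0.024

After pressure gauge='in-range': P(faulty) = 0.1·0.2000 / (0.1·0.2000 + 0.2·0.8000) ≈ 0.1111
After pressure gauge='in-range': P(faulty) = 0.1·0.1111 / (0.1·0.1111 + 0.2·0.8889) ≈ 0.0588
After pressure gauge='in-range': P(faulty) = 0.1·0.0588 / (0.1·0.0588 + 0.2·0.9412) ≈ 0.0303
After pressure gauge='in-range': P(faulty) = 0.1·0.0303 / (0.1·0.0303 + 0.2·0.9697) ≈ 0.0154
After acoustic monitor='high': P(faulty) = 0.5·0.0154 / (0.5·0.0154 + 0.2·0.9846) ≈ 0.0376
After acoustic monitor='normal': P(faulty) = 0.5·0.0376 / (0.5·0.0376 + 0.8·0.9624) ≈ 0.0238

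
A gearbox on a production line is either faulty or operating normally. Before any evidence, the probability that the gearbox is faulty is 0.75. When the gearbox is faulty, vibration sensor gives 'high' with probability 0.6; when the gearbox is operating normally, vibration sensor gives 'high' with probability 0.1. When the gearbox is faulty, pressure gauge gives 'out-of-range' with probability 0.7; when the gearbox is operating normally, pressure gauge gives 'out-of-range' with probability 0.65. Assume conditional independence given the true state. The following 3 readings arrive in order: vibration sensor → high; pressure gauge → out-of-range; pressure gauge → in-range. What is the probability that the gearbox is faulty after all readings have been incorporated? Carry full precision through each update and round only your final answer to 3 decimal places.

After vibration sensor='high': P(faulty) = 0.6·0.7500 / (0.6·0.7500 + 0.1·0.2500) ≈ 0.9474
After pressure gauge='out-of-range': P(faulty) = 0.7·0.9474 / (0.7·0.9474 + 0.65·0.0526) ≈ 0.9509
After pressure gauge='in-range': P(faulty) = 0.3·0.9509 / (0.3·0.9509 + 0.35·0.0491) ≈ 0.9432

0.943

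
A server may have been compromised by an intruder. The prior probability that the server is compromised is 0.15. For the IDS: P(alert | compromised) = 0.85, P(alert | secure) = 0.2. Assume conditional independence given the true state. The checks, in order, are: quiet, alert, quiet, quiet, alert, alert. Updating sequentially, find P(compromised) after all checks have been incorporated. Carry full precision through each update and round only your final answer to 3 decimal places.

After 'quiet': P(compromised) = 0.15·0.1500 / (0.15·0.1500 + 0.8·0.8500) ≈ 0.0320
After 'alert': P(compromised) = 0.85·0.0320 / (0.85·0.0320 + 0.2·0.9680) ≈ 0.1233
After 'quiet': P(compromised) = 0.15·0.1233 / (0.15·0.1233 + 0.8·0.8767) ≈ 0.0257
After 'quiet': P(compromised) = 0.15·0.0257 / (0.15·0.0257 + 0.8·0.9743) ≈ 0.0049
After 'alert': P(compromised) = 0.85·0.0049 / (0.85·0.0049 + 0.2·0.9951) ≈ 0.0206
After 'alert': P(compromised) = 0.85·0.0206 / (0.85·0.0206 + 0.2·0.9794) ≈ 0.0820

0.082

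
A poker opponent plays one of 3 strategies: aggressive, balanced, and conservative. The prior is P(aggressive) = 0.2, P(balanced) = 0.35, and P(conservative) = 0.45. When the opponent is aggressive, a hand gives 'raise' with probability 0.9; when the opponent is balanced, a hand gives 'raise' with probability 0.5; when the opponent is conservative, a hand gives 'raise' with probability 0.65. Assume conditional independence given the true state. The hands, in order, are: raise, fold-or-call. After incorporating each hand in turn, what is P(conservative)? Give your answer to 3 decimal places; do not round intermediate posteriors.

Apply Bayes' rule sequentially, carrying P(conservative) forward.
After 'raise': normaliser = 0.9·0.2000 + 0.5·0.3500 + 0.65·0.4500; P(aggressive) ≈ 0.2780, P(balanced) ≈ 0.2703, P(conservative) ≈ 0.4517
After 'fold-or-call': normaliser = 0.1·0.2780 + 0.5·0.2703 + 0.35·0.4517; P(aggressive) ≈ 0.0866, P(balanced) ≈ 0.4209, P(conservative) ≈ 0.4925

0.492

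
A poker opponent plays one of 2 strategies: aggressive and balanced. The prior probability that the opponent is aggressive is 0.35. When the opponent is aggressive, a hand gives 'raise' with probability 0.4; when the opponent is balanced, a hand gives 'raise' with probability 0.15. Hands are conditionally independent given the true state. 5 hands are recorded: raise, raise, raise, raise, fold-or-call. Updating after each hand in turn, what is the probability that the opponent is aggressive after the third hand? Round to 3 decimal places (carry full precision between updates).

0.911

Each posterior becomes the prior for the next update.
After 'raise': P(aggressive) = 0.4·0.3500 / (0.4·0.3500 + 0.15·0.6500) ≈ 0.5895
After 'raise': P(aggressive) = 0.4·0.5895 / (0.4·0.5895 + 0.15·0.4105) ≈ 0.7929
After 'raise': P(aggressive) = 0.4·0.7929 / (0.4·0.7929 + 0.15·0.2071) ≈ 0.9108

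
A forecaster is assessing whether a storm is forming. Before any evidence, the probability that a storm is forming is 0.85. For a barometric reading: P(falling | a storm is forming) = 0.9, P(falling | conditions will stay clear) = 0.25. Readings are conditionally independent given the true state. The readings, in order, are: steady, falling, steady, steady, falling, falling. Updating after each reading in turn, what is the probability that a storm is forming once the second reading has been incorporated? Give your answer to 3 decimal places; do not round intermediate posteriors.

0.731

Each posterior becomes the prior for the next update.
After 'steady': P(storm) = 0.1·0.8500 / (0.1·0.8500 + 0.75·0.1500) ≈ 0.4304
After 'falling': P(storm) = 0.9·0.4304 / (0.9·0.4304 + 0.25·0.5696) ≈ 0.7312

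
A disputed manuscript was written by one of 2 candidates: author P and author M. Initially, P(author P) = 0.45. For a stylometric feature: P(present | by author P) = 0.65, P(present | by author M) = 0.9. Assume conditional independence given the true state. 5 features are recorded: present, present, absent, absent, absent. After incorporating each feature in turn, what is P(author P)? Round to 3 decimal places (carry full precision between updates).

Each posterior becomes the prior for the next update.
After 'present': P(author P) = 0.65·0.4500 / (0.65·0.4500 + 0.9·0.5500) ≈ 0.3714
After 'present': P(author P) = 0.65·0.3714 / (0.65·0.3714 + 0.9·0.6286) ≈ 0.2991
After 'absent': P(author P) = 0.35·0.2991 / (0.35·0.2991 + 0.1·0.7009) ≈ 0.5990
After 'absent': P(author P) = 0.35·0.5990 / (0.35·0.5990 + 0.1·0.4010) ≈ 0.8394
After 'absent': P(author P) = 0.35·0.8394 / (0.35·0.8394 + 0.1·0.1606) ≈ 0.9482

0.948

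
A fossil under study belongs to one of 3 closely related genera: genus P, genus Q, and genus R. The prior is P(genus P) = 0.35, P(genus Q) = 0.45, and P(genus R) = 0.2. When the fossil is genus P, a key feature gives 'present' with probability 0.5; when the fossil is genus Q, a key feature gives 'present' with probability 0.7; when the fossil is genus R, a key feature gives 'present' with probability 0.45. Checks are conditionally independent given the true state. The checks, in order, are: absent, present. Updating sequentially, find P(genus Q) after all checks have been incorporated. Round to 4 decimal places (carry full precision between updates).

0.4082

After 'absent': normaliser = 0.5·0.3500 + 0.3·0.4500 + 0.55·0.2000; P(genus P) ≈ 0.4167, P(genus Q) ≈ 0.3214, P(genus R) ≈ 0.2619
After 'present': normaliser = 0.5·0.4167 + 0.7·0.3214 + 0.45·0.2619; P(genus P) ≈ 0.3780, P(genus Q) ≈ 0.4082, P(genus R) ≈ 0.2138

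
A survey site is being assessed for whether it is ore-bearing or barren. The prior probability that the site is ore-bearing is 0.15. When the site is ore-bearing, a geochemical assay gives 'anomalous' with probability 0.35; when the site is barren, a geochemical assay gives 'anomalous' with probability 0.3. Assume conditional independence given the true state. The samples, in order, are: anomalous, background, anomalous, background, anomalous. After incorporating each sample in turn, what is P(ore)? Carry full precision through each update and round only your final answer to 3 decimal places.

0.195

Apply Bayes' rule sequentially, carrying P(ore) forward.
After 'anomalous': P(ore) = 0.35·0.1500 / (0.35·0.1500 + 0.3·0.8500) ≈ 0.1707
After 'background': P(ore) = 0.65·0.1707 / (0.65·0.1707 + 0.7·0.8293) ≈ 0.1605
After 'anomalous': P(ore) = 0.35·0.1605 / (0.35·0.1605 + 0.3·0.8395) ≈ 0.1824
After 'background': P(ore) = 0.65·0.1824 / (0.65·0.1824 + 0.7·0.8176) ≈ 0.1716
After 'anomalous': P(ore) = 0.35·0.1716 / (0.35·0.1716 + 0.3·0.8284) ≈ 0.1946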